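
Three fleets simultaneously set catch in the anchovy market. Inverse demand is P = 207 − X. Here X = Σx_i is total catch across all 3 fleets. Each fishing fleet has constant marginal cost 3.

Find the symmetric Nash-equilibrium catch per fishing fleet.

A representative fishing fleet's profit is π_i = x_i(207 − X) − 3x_i, with X = x_i + Σ_{j≠i} x_j.
First-order condition: 204 − 2x_i − Σ_{j≠i} x_j = 0.
With identical fishing fleets, set every x_j = x: then 204 − 2x − 2x = 0, i.e. x = 204/4 = 51.

51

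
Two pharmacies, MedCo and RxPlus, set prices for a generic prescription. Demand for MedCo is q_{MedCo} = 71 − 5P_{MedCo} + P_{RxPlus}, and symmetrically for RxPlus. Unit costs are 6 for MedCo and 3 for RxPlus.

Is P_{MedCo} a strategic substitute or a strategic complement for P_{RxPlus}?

MedCo's profit: π = (P_{MedCo} − 6)(71 − 5P_{MedCo} + P_{RxPlus}).
∂π/∂P_{MedCo} = 101 − 10P_{MedCo} + P_{RxPlus} = 0 ⇒ P_{MedCo} = 10.1 + 0.1P_{RxPlus}.
The best-response slope dP_{MedCo}/dP_{RxPlus} = 0.1 > 0: the reaction function is upward-sloping, so the choices are strategic complements.

strategic complements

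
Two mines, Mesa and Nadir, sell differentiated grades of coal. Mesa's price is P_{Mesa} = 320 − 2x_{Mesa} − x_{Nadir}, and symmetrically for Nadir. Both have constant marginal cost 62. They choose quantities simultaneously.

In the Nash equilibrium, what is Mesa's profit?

Mine Mesa's profit: π = x_{Mesa}(320 − 2x_{Mesa} − x_{Nadir}) − 62x_{Mesa}.
∂π/∂x_{Mesa} = 258 − 4x_{Mesa} − x_{Nadir} = 0 ⇒ x_{Mesa} = 64.5 − 0.25x_{Nadir}.
Setting x_{Mesa} = x_{Nadir} in the reaction function: x_{Mesa} = 64.5 − 0.25x_{Mesa}, so x_{Mesa} = 64.5 / 1.25 = 51.6.
P_{Mesa} = 320 − 2·51.6 − 51.6 = 165.2.
Profit = (165.2 − 62)·51.6 = 5325.12.

5325.12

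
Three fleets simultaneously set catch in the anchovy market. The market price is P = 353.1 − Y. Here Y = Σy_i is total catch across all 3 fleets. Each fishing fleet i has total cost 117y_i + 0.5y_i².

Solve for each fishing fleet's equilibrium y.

47.22

A representative fishing fleet's profit is π_i = y_i(353.1 − Y) − 117y_i − 0.5y_i², with Y = y_i + Σ_{j≠i} y_j.
First-order condition: 236.1 − 3y_i − Σ_{j≠i} y_j = 0.
Imposing symmetry (y_j = y for all j) turns Σ_{j≠i} y_j into 2y, so 236.1 = 5y and y = 47.22.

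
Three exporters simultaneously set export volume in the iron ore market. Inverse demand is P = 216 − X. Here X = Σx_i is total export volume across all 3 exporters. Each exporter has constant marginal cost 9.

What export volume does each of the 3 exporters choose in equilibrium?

51.75

A representative exporter's profit is π_i = x_i(216 − X) − 9x_i, with X = x_i + Σ_{j≠i} x_j.
First-order condition: 207 − 2x_i − Σ_{j≠i} x_j = 0.
Imposing symmetry (x_j = x for all j) turns Σ_{j≠i} x_j into 2x, so 207 = 4x and x = 51.75.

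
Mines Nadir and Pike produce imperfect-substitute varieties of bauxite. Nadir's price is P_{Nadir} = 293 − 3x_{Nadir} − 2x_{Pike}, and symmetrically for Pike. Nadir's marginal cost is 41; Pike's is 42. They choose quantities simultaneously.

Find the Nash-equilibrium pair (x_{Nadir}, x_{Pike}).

31.5625, 31.3125

Mine Nadir's profit: π = x_{Nadir}(293 − 3x_{Nadir} − 2x_{Pike}) − 41x_{Nadir}.
∂π/∂x_{Nadir} = 252 − 6x_{Nadir} − 2x_{Pike} = 0 ⇒ x_{Nadir} = 42 − (1/3)x_{Pike}.
Similarly x_{Pike} = 251/6 − (1/3)x_{Nadir}.
Plugging x_{Pike} into Nadir's best response: x_{Nadir} = 42 − (1/3)(251/6 − (1/3)x_{Nadir}) ⇒ (8/9)x_{Nadir} = 505/18, so x_{Nadir} = 31.5625.
Then x_{Pike} = 251/6 − (1/3)·31.5625 = 31.3125.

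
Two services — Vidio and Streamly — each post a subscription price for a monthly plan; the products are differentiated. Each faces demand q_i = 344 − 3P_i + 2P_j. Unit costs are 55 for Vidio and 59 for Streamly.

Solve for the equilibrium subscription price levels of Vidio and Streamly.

Vidio's profit: π = (P_{Vidio} − 55)(344 − 3P_{Vidio} + 2P_{Streamly}).
∂π/∂P_{Vidio} = 509 − 6P_{Vidio} + 2P_{Streamly} = 0 ⇒ P_{Vidio} = 509/6 + (1/3)P_{Streamly}.
Similarly P_{Streamly} = 521/6 + (1/3)P_{Vidio}.
Solving the two reaction functions simultaneously: (1 − (1/3)(1/3))P_{Vidio} = 509/6 + (1/3)·(521/6), so (8/9)P_{Vidio} = 1024/9 and P_{Vidio} = 128.
Then P_{Streamly} = 521/6 + (1/3)·128 = 129.5.

128, 129.5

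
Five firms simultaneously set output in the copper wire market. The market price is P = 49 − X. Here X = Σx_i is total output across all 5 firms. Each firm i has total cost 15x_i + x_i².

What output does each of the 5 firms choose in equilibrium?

4.25

A representative firm's profit is π_i = x_i(49 − X) − 15x_i − x_i², with X = x_i + Σ_{j≠i} x_j.
First-order condition: 34 − 4x_i − Σ_{j≠i} x_j = 0.
Imposing symmetry (x_j = x for all j) turns Σ_{j≠i} x_j into 4x, so 34 = 8x and x = 4.25.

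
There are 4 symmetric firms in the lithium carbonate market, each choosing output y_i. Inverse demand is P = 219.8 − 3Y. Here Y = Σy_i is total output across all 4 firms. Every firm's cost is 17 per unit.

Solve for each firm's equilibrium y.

13.52

A representative firm's profit is π_i = y_i(219.8 − 3Y) − 17y_i, with Y = y_i + Σ_{j≠i} y_j.
First-order condition: 202.8 − 6y_i − 3Σ_{j≠i} y_j = 0.
In a symmetric equilibrium every firm chooses the same y, so Σ_{j≠i} y_j = 3y. The condition becomes 202.8 − 15y = 0, giving y = 202.8/15 = 13.52.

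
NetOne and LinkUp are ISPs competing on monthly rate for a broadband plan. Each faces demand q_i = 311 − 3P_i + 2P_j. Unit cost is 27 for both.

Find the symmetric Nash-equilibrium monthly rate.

NetOne's profit: π = (P_{NetOne} − 27)(311 − 3P_{NetOne} + 2P_{LinkUp}).
∂π/∂P_{NetOne} = 392 − 6P_{NetOne} + 2P_{LinkUp} = 0 ⇒ P_{NetOne} = 196/3 + (1/3)P_{LinkUp}.
By symmetry P_{LinkUp} = P_{NetOne}; substituting into the reaction function, (2/3)P_{NetOne} = 196/3 and P_{NetOne} = 98.

98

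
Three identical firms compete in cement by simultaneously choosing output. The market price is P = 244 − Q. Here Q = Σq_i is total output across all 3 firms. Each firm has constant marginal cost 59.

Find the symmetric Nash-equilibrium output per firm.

A representative firm's profit is π_i = q_i(244 − Q) − 59q_i, with Q = q_i + Σ_{j≠i} q_j.
First-order condition: 185 − 2q_i − Σ_{j≠i} q_j = 0.
Imposing symmetry (q_j = q for all j) turns Σ_{j≠i} q_j into 2q, so 185 = 4q and q = 46.25.

46.25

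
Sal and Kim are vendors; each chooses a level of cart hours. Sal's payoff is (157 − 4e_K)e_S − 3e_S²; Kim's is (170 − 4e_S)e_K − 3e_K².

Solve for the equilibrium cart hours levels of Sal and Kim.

Expanding Sal's payoff: 157e_S − 4e_Ke_S − 3e_S².
∂π/∂e_S = 157 − 4e_K − 6e_S = 0, so e_S = 157/6 − (2/3)e_K.
Likewise for Kim: e_K = 85/3 − (2/3)e_S.
Solving the two reaction functions simultaneously: (1 − (−2/3)(−2/3))e_S = 157/6 − (2/3)·(85/3), so (5/9)e_S = 131/18 and e_S = 13.1.
Then e_K = 85/3 − (2/3)·13.1 = 19.6.

13.1, 19.6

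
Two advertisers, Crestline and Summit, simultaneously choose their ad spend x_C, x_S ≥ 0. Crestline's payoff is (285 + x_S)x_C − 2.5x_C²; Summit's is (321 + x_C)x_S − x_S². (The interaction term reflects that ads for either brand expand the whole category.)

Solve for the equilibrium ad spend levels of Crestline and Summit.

Expanding Crestline's payoff: 285x_C + x_Sx_C − 2.5x_C².
∂π/∂x_C = 285 + x_S − 5x_C = 0, so x_C = 57 + 0.2x_S.
Likewise for Summit: x_S = 160.5 + 0.5x_C.
Plugging x_S into Crestline's best response: x_C = 57 + 0.2(160.5 + 0.5x_C) ⇒ 0.9x_C = 89.1, so x_C = 99.
Then x_S = 160.5 + 0.5·99 = 210.

99, 210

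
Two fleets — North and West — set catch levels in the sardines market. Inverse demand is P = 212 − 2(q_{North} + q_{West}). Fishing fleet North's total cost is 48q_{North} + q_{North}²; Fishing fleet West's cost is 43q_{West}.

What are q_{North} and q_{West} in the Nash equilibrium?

Fishing fleet North's profit: π = q_{North}(212 − 2(q_{North} + q_{West})) − 48q_{North} − q_{North}².
∂π/∂q_{North} = 164 − 6q_{North} − 2q_{West} = 0, so q_{North} = 82/3 − (1/3)q_{West}.
For West: ∂π/∂q_{West} = 169 − 4q_{West} − 2q_{North} = 0 ⇒ q_{West} = 42.25 − 0.5q_{North}.
Substituting the second reaction function into the first: q_{North} = 82/3 − (1/3)(42.25 − 0.5q_{North}), which gives (5/6)q_{North} = 13.25 ⇒ q_{North} = 15.9.
Then q_{West} = 42.25 − 0.5·15.9 = 34.3.

15.9, 34.3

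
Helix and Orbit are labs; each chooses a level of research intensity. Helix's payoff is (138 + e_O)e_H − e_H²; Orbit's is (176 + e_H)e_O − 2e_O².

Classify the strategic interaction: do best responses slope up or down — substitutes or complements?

strategic complements

Expanding Helix's payoff: 138e_H + e_Oe_H − e_H².
∂π/∂e_H = 138 + e_O − 2e_H = 0, so e_H = 69 + 0.5e_O.
The best-response slope de_H/de_O = 0.5 > 0: the reaction function is upward-sloping, so the choices are strategic complements.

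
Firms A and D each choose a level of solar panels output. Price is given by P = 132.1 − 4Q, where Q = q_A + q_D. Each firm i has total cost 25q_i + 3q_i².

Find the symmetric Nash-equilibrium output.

5.95

Firm A's profit: π = q_A(132.1 − 4(q_A + q_D)) − 25q_A − 3q_A².
∂π/∂q_A = 107.1 − 14q_A − 4q_D = 0, so q_A = 7.65 − (2/7)q_D.
The game is symmetric, so in equilibrium q_D = q_A: the reaction function gives (9/7)q_A = 7.65, hence q_A = 5.95.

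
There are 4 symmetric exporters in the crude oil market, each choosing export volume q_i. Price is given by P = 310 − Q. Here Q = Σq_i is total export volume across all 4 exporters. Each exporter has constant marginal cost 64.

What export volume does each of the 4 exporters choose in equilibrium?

A representative exporter's profit is π_i = q_i(310 − Q) − 64q_i, with Q = q_i + Σ_{j≠i} q_j.
First-order condition: 246 − 2q_i − Σ_{j≠i} q_j = 0.
In a symmetric equilibrium every exporter chooses the same q, so Σ_{j≠i} q_j = 3q. The condition becomes 246 − 5q = 0, giving q = 246/5 = 49.2.

49.2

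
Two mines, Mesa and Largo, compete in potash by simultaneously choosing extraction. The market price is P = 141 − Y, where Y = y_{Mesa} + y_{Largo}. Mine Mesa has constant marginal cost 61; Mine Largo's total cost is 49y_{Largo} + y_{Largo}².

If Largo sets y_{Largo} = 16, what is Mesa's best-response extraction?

32

Mine Mesa's profit: π = y_{Mesa}(141 − (y_{Mesa} + y_{Largo})) − 61y_{Mesa}.
∂π/∂y_{Mesa} = 80 − 2y_{Mesa} − y_{Largo} = 0, so y_{Mesa} = 40 − 0.5y_{Largo}.
At y_{Largo} = 16: y_{Mesa} = 40 − 0.5·16 = 32.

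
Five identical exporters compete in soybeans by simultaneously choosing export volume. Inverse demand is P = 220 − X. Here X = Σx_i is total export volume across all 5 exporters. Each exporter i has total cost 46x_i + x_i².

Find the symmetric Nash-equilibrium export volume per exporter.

21.75

A representative exporter's profit is π_i = x_i(220 − X) − 46x_i − x_i², with X = x_i + Σ_{j≠i} x_j.
First-order condition: 174 − 4x_i − Σ_{j≠i} x_j = 0.
Imposing symmetry (x_j = x for all j) turns Σ_{j≠i} x_j into 4x, so 174 = 8x and x = 21.75.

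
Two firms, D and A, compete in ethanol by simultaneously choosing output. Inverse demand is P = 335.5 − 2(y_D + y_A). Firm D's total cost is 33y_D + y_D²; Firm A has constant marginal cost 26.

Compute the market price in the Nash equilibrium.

151.2

Firm D's profit: π = y_D(335.5 − 2(y_D + y_A)) − 33y_D − y_D².
∂π/∂y_D = 302.5 − 6y_D − 2y_A = 0, so y_D = 605/12 − (1/3)y_A.
For A: ∂π/∂y_A = 309.5 − 4y_A − 2y_D = 0 ⇒ y_A = 77.375 − 0.5y_D.
Substituting the second reaction function into the first: y_D = 605/12 − (1/3)(77.375 − 0.5y_D), which gives (5/6)y_D = 24.625 ⇒ y_D = 29.55.
Then y_A = 77.375 − 0.5·29.55 = 62.6.
Equilibrium price: P = 335.5 − 2·92.15 = 151.2.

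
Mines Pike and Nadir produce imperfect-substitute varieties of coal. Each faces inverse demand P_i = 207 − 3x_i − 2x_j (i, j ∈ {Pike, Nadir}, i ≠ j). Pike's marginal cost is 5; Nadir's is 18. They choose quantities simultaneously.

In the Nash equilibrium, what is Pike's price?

Mine Pike's profit: π = x_{Pike}(207 − 3x_{Pike} − 2x_{Nadir}) − 5x_{Pike}.
∂π/∂x_{Pike} = 202 − 6x_{Pike} − 2x_{Nadir} = 0 ⇒ x_{Pike} = 101/3 − (1/3)x_{Nadir}.
Similarly x_{Nadir} = 31.5 − (1/3)x_{Pike}.
Solving the two reaction functions simultaneously: (1 − (−1/3)(−1/3))x_{Pike} = 101/3 − (1/3)·31.5, so (8/9)x_{Pike} = 139/6 and x_{Pike} = 26.0625.
Then x_{Nadir} = 31.5 − (1/3)·26.0625 = 22.8125.
P_{Pike} = 207 − 3·26.0625 − 2·22.8125 = 83.1875.

83.1875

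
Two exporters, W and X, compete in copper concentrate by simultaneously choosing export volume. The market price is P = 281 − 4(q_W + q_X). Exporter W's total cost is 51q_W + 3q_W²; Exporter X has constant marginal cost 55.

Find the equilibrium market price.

Exporter W's profit: π = q_W(281 − 4(q_W + q_X)) − 51q_W − 3q_W².
∂π/∂q_W = 230 − 14q_W − 4q_X = 0, so q_W = 115/7 − (2/7)q_X.
For X: ∂π/∂q_X = 226 − 8q_X − 4q_W = 0 ⇒ q_X = 28.25 − 0.5q_W.
Plugging q_X into W's best response: q_W = 115/7 − (2/7)(28.25 − 0.5q_W) ⇒ (6/7)q_W = 117/14, so q_W = 9.75.
Then q_X = 28.25 − 0.5·9.75 = 23.375.
Equilibrium price: P = 281 − 4·33.125 = 148.5.

148.5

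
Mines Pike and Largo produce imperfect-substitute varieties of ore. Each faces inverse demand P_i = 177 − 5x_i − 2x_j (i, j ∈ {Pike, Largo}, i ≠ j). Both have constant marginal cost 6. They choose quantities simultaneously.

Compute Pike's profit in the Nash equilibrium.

Mine Pike's profit: π = x_{Pike}(177 − 5x_{Pike} − 2x_{Largo}) − 6x_{Pike}.
∂π/∂x_{Pike} = 171 − 10x_{Pike} − 2x_{Largo} = 0 ⇒ x_{Pike} = 17.1 − 0.2x_{Largo}.
Setting x_{Pike} = x_{Largo} in the reaction function: x_{Pike} = 17.1 − 0.2x_{Pike}, so x_{Pike} = 17.1 / 1.2 = 14.25.
P_{Pike} = 177 − 5·14.25 − 2·14.25 = 77.25.
Profit = (77.25 − 6)·14.25 = 1015.3125.

1015.3125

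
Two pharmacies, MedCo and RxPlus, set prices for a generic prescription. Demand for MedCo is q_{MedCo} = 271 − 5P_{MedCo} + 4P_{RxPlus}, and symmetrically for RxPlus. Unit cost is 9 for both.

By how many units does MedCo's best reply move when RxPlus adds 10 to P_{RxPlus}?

MedCo's profit: π = (P_{MedCo} − 9)(271 − 5P_{MedCo} + 4P_{RxPlus}).
∂π/∂P_{MedCo} = 316 − 10P_{MedCo} + 4P_{RxPlus} = 0 ⇒ P_{MedCo} = 31.6 + 0.4P_{RxPlus}.
The reaction-function slope is 0.4, so a 10-unit rise in P_{RxPlus} moves P_{MedCo} by 0.4 × 10 = 4. MedCo's best response rises — the actions are strategic complements.

4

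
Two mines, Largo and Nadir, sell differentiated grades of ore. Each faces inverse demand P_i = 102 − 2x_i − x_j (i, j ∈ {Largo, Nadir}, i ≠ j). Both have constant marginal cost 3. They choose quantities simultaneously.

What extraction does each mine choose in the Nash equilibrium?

Mine Largo's profit: π = x_{Largo}(102 − 2x_{Largo} − x_{Nadir}) − 3x_{Largo}.
∂π/∂x_{Largo} = 99 − 4x_{Largo} − x_{Nadir} = 0 ⇒ x_{Largo} = 24.75 − 0.25x_{Nadir}.
The game is symmetric, so in equilibrium x_{Nadir} = x_{Largo}: the reaction function gives 1.25x_{Largo} = 24.75, hence x_{Largo} = 19.8.

19.8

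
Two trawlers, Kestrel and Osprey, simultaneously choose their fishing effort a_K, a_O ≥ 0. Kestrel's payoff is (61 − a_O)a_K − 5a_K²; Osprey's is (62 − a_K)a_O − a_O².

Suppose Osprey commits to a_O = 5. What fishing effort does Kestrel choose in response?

Expanding Kestrel's payoff: 61a_K − a_Oa_K − 5a_K².
∂π/∂a_K = 61 − a_O − 10a_K = 0, so a_K = 6.1 − 0.1a_O.
At a_O = 5: a_K = 6.1 − 0.1·5 = 5.6.

5.6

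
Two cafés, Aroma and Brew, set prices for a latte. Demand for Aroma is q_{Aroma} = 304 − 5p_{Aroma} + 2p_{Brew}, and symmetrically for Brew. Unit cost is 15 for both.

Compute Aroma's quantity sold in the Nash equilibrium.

161.875

Aroma's profit: π = (p_{Aroma} − 15)(304 − 5p_{Aroma} + 2p_{Brew}).
∂π/∂p_{Aroma} = 379 − 10p_{Aroma} + 2p_{Brew} = 0 ⇒ p_{Aroma} = 37.9 + 0.2p_{Brew}.
The game is symmetric, so in equilibrium p_{Brew} = p_{Aroma}: the reaction function gives 0.8p_{Aroma} = 37.9, hence p_{Aroma} = 47.375.
q_{Aroma} = 304 − 5·47.375 + 2·47.375 = 161.875.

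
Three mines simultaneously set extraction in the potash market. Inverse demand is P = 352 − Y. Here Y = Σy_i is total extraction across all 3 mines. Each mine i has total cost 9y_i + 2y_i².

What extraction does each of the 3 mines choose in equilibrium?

A representative mine's profit is π_i = y_i(352 − Y) − 9y_i − 2y_i², with Y = y_i + Σ_{j≠i} y_j.
First-order condition: 343 − 6y_i − Σ_{j≠i} y_j = 0.
Imposing symmetry (y_j = y for all j) turns Σ_{j≠i} y_j into 2y, so 343 = 8y and y = 42.875.

42.875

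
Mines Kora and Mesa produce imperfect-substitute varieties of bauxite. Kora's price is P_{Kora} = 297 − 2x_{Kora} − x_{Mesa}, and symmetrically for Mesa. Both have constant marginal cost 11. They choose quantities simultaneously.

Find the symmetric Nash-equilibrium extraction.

57.2

Mine Kora's profit: π = x_{Kora}(297 − 2x_{Kora} − x_{Mesa}) − 11x_{Kora}.
∂π/∂x_{Kora} = 286 − 4x_{Kora} − x_{Mesa} = 0 ⇒ x_{Kora} = 71.5 − 0.25x_{Mesa}.
By symmetry x_{Mesa} = x_{Kora}; substituting into the reaction function, 1.25x_{Kora} = 71.5 and x_{Kora} = 57.2.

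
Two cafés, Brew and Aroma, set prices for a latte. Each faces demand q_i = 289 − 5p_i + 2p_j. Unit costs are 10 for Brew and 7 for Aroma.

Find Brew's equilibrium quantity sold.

160.3125

Brew's profit: π = (p_{Brew} − 10)(289 − 5p_{Brew} + 2p_{Aroma}).
∂π/∂p_{Brew} = 339 − 10p_{Brew} + 2p_{Aroma} = 0 ⇒ p_{Brew} = 33.9 + 0.2p_{Aroma}.
Similarly p_{Aroma} = 32.4 + 0.2p_{Brew}.
Substituting the second reaction function into the first: p_{Brew} = 33.9 + 0.2(32.4 + 0.2p_{Brew}), which gives 0.96p_{Brew} = 40.38 ⇒ p_{Brew} = 42.0625.
Then p_{Aroma} = 32.4 + 0.2·42.0625 = 40.8125.
q_{Brew} = 289 − 5·42.0625 + 2·40.8125 = 160.3125.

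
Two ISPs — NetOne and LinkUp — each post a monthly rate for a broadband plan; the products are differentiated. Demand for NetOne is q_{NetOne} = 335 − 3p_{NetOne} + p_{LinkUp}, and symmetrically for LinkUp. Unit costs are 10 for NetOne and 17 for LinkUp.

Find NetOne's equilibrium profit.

NetOne's profit: π = (p_{NetOne} − 10)(335 − 3p_{NetOne} + p_{LinkUp}).
∂π/∂p_{NetOne} = 365 − 6p_{NetOne} + p_{LinkUp} = 0 ⇒ p_{NetOne} = 365/6 + (1/6)p_{LinkUp}.
Similarly p_{LinkUp} = 193/3 + (1/6)p_{NetOne}.
Plugging p_{LinkUp} into NetOne's best response: p_{NetOne} = 365/6 + (1/6)(193/3 + (1/6)p_{NetOne}) ⇒ (35/36)p_{NetOne} = 644/9, so p_{NetOne} = 73.6.
Then p_{LinkUp} = 193/3 + (1/6)·73.6 = 76.6.
q_{NetOne} = 335 − 3·73.6 + 76.6 = 190.8.
Profit = (73.6 − 10)·190.8 = 12134.88.

12134.88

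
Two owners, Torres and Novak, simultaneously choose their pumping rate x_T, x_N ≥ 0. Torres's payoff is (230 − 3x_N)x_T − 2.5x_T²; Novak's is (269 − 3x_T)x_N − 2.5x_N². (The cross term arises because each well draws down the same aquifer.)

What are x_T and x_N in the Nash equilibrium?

Expanding Torres's payoff: 230x_T − 3x_Nx_T − 2.5x_T².
∂π/∂x_T = 230 − 3x_N − 5x_T = 0, so x_T = 46 − 0.6x_N.
Likewise for Novak: x_N = 53.8 − 0.6x_T.
Solving the two reaction functions simultaneously: (1 − (−0.6)(−0.6))x_T = 46 − 0.6·53.8, so 0.64x_T = 13.72 and x_T = 21.4375.
Then x_N = 53.8 − 0.6·21.4375 = 40.9375.

21.4375, 40.9375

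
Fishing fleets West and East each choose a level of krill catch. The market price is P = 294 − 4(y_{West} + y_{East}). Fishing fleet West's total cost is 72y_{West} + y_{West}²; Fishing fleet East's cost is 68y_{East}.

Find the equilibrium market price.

153.75

Fishing fleet West's profit: π = y_{West}(294 − 4(y_{West} + y_{East})) − 72y_{West} − y_{West}².
∂π/∂y_{West} = 222 − 10y_{West} − 4y_{East} = 0, so y_{West} = 22.2 − 0.4y_{East}.
For East: ∂π/∂y_{East} = 226 − 8y_{East} − 4y_{West} = 0 ⇒ y_{East} = 28.25 − 0.5y_{West}.
Substituting the second reaction function into the first: y_{West} = 22.2 − 0.4(28.25 − 0.5y_{West}), which gives 0.8y_{West} = 10.9 ⇒ y_{West} = 13.625.
Then y_{East} = 28.25 − 0.5·13.625 = 21.4375.
Equilibrium price: P = 294 − 4·35.0625 = 153.75.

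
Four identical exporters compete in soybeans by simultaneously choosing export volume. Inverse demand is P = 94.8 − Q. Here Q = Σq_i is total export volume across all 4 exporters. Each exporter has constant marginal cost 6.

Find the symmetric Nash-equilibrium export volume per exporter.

A representative exporter's profit is π_i = q_i(94.8 − Q) − 6q_i, with Q = q_i + Σ_{j≠i} q_j.
First-order condition: 88.8 − 2q_i − Σ_{j≠i} q_j = 0.
In a symmetric equilibrium every exporter chooses the same q, so Σ_{j≠i} q_j = 3q. The condition becomes 88.8 − 5q = 0, giving q = 88.8/5 = 17.76.

17.76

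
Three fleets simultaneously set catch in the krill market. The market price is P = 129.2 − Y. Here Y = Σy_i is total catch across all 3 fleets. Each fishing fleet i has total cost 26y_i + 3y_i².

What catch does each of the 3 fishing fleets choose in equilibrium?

10.32

A representative fishing fleet's profit is π_i = y_i(129.2 − Y) − 26y_i − 3y_i², with Y = y_i + Σ_{j≠i} y_j.
First-order condition: 103.2 − 8y_i − Σ_{j≠i} y_j = 0.
In a symmetric equilibrium every fishing fleet chooses the same y, so Σ_{j≠i} y_j = 2y. The condition becomes 103.2 − 10y = 0, giving y = 103.2/10 = 10.32.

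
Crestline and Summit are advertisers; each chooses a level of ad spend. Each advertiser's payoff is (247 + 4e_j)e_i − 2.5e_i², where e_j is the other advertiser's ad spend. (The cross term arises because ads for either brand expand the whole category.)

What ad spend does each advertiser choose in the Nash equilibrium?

Crestline's payoff is (247 + 4e_S)e_C − 2.5e_C².
∂π/∂e_C = 247 + 4e_S − 5e_C = 0, so e_C = 49.4 + 0.8e_S.
The game is symmetric, so in equilibrium e_S = e_C: the reaction function gives 0.2e_C = 49.4, hence e_C = 247.

247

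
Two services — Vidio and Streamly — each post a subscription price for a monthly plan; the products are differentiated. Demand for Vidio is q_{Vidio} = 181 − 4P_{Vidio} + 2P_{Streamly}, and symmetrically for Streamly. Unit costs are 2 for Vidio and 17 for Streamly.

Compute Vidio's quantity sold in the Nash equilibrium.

126

Vidio's profit: π = (P_{Vidio} − 2)(181 − 4P_{Vidio} + 2P_{Streamly}).
∂π/∂P_{Vidio} = 189 − 8P_{Vidio} + 2P_{Streamly} = 0 ⇒ P_{Vidio} = 23.625 + 0.25P_{Streamly}.
Similarly P_{Streamly} = 31.125 + 0.25P_{Vidio}.
Substituting the second reaction function into the first: P_{Vidio} = 23.625 + 0.25(31.125 + 0.25P_{Vidio}), which gives 0.9375P_{Vidio} = 1005/32 ⇒ P_{Vidio} = 33.5.
Then P_{Streamly} = 31.125 + 0.25·33.5 = 39.5.
q_{Vidio} = 181 − 4·33.5 + 2·39.5 = 126.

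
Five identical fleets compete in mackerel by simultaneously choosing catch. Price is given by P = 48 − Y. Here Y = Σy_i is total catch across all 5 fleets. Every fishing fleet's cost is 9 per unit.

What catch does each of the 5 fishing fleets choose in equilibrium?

6.5

A representative fishing fleet's profit is π_i = y_i(48 − Y) − 9y_i, with Y = y_i + Σ_{j≠i} y_j.
First-order condition: 39 − 2y_i − Σ_{j≠i} y_j = 0.
Imposing symmetry (y_j = y for all j) turns Σ_{j≠i} y_j into 4y, so 39 = 6y and y = 6.5.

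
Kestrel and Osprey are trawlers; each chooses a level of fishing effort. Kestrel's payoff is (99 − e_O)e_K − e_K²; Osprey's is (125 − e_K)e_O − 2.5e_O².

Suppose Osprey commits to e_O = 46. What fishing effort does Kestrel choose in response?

Expanding Kestrel's payoff: 99e_K − e_Oe_K − e_K².
∂π/∂e_K = 99 − e_O − 2e_K = 0, so e_K = 49.5 − 0.5e_O.
At e_O = 46: e_K = 49.5 − 0.5·46 = 26.5.

26.5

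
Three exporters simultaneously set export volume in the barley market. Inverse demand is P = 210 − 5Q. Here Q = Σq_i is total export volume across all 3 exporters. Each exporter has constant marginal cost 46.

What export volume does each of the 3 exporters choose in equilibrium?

A representative exporter's profit is π_i = q_i(210 − 5Q) − 46q_i, with Q = q_i + Σ_{j≠i} q_j.
First-order condition: 164 − 10q_i − 5Σ_{j≠i} q_j = 0.
With identical exporters, set every q_j = q: then 164 − 10q − 10q = 0, i.e. q = 164/20 = 8.2.

8.2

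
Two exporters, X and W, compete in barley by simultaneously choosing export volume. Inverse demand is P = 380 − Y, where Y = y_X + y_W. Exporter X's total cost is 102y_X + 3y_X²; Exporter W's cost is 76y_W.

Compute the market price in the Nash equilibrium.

Exporter X's profit: π = y_X(380 − (y_X + y_W)) − 102y_X − 3y_X².
∂π/∂y_X = 278 − 8y_X − y_W = 0, so y_X = 34.75 − 0.125y_W.
For W: ∂π/∂y_W = 304 − 2y_W − y_X = 0 ⇒ y_W = 152 − 0.5y_X.
Plugging y_W into X's best response: y_X = 34.75 − 0.125(152 − 0.5y_X) ⇒ 0.9375y_X = 15.75, so y_X = 16.8.
Then y_W = 152 − 0.5·16.8 = 143.6.
Equilibrium price: P = 380 − 160.4 = 219.6.

219.6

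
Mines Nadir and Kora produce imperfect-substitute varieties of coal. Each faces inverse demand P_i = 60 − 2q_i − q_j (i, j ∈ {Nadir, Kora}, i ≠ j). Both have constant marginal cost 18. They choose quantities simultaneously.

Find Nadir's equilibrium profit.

Mine Nadir's profit: π = q_{Nadir}(60 − 2q_{Nadir} − q_{Kora}) − 18q_{Nadir}.
∂π/∂q_{Nadir} = 42 − 4q_{Nadir} − q_{Kora} = 0 ⇒ q_{Nadir} = 10.5 − 0.25q_{Kora}.
Setting q_{Nadir} = q_{Kora} in the reaction function: q_{Nadir} = 10.5 − 0.25q_{Nadir}, so q_{Nadir} = 10.5 / 1.25 = 8.4.
P_{Nadir} = 60 − 2·8.4 − 8.4 = 34.8.
Profit = (34.8 − 18)·8.4 = 141.12.

141.12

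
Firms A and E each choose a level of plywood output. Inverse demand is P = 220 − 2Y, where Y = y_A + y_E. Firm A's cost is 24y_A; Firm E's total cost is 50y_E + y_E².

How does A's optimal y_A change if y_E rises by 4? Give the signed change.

Firm A's profit: π = y_A(220 − 2(y_A + y_E)) − 24y_A.
∂π/∂y_A = 196 − 4y_A − 2y_E = 0, so y_A = 49 − 0.5y_E.
The reaction-function slope is −0.5, so a 4-unit rise in y_E moves y_A by −0.5 × 4 = −2. A's best response falls — the actions are strategic substitutes.

-2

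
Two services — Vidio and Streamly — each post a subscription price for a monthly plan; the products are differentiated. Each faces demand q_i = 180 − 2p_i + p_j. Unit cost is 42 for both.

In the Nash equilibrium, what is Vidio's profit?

Vidio's profit: π = (p_{Vidio} − 42)(180 − 2p_{Vidio} + p_{Streamly}).
∂π/∂p_{Vidio} = 264 − 4p_{Vidio} + p_{Streamly} = 0 ⇒ p_{Vidio} = 66 + 0.25p_{Streamly}.
The game is symmetric, so in equilibrium p_{Streamly} = p_{Vidio}: the reaction function gives 0.75p_{Vidio} = 66, hence p_{Vidio} = 88.
q_{Vidio} = 180 − 2·88 + 88 = 92.
Profit = (88 − 42)·92 = 4232.

4232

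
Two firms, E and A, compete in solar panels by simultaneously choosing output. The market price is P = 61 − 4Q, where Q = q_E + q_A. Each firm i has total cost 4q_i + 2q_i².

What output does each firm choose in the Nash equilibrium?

3.5625

Firm E's profit: π = q_E(61 − 4(q_E + q_A)) − 4q_E − 2q_E².
∂π/∂q_E = 57 − 12q_E − 4q_A = 0, so q_E = 4.75 − (1/3)q_A.
Setting q_E = q_A in the reaction function: q_E = 4.75 − (1/3)q_E, so q_E = 4.75 / (4/3) = 3.5625.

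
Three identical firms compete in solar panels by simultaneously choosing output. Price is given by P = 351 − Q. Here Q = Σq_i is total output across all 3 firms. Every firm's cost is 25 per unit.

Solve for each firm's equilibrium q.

81.5

A representative firm's profit is π_i = q_i(351 − Q) − 25q_i, with Q = q_i + Σ_{j≠i} q_j.
First-order condition: 326 − 2q_i − Σ_{j≠i} q_j = 0.
In a symmetric equilibrium every firm chooses the same q, so Σ_{j≠i} q_j = 2q. The condition becomes 326 − 4q = 0, giving q = 326/4 = 81.5.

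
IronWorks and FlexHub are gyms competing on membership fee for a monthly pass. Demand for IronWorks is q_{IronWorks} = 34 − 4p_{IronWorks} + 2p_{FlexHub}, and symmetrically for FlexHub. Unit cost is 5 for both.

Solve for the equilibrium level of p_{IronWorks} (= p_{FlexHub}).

IronWorks's profit: π = (p_{IronWorks} − 5)(34 − 4p_{IronWorks} + 2p_{FlexHub}).
∂π/∂p_{IronWorks} = 54 − 8p_{IronWorks} + 2p_{FlexHub} = 0 ⇒ p_{IronWorks} = 6.75 + 0.25p_{FlexHub}.
By symmetry p_{FlexHub} = p_{IronWorks}; substituting into the reaction function, 0.75p_{IronWorks} = 6.75 and p_{IronWorks} = 9.

9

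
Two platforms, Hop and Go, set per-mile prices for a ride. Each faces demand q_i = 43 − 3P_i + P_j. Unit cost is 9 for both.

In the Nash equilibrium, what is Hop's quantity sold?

Hop's profit: π = (P_{Hop} − 9)(43 − 3P_{Hop} + P_{Go}).
∂π/∂P_{Hop} = 70 − 6P_{Hop} + P_{Go} = 0 ⇒ P_{Hop} = 35/3 + (1/6)P_{Go}.
The game is symmetric, so in equilibrium P_{Go} = P_{Hop}: the reaction function gives (5/6)P_{Hop} = 35/3, hence P_{Hop} = 14.
q_{Hop} = 43 − 3·14 + 14 = 15.

15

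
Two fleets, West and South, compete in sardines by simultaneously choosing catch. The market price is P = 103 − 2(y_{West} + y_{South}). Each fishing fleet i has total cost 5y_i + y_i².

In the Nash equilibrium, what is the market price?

Fishing fleet West's profit: π = y_{West}(103 − 2(y_{West} + y_{South})) − 5y_{West} − y_{West}².
∂π/∂y_{West} = 98 − 6y_{West} − 2y_{South} = 0, so y_{West} = 49/3 − (1/3)y_{South}.
By symmetry y_{South} = y_{West}; substituting into the reaction function, (4/3)y_{West} = 49/3 and y_{West} = 12.25.
Equilibrium price: P = 103 − 2·24.5 = 54.

54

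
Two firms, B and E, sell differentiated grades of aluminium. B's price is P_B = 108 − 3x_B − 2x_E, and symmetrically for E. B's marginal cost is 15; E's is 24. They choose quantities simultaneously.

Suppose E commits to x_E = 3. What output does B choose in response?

Firm B's profit: π = x_B(108 − 3x_B − 2x_E) − 15x_B.
∂π/∂x_B = 93 − 6x_B − 2x_E = 0 ⇒ x_B = 15.5 − (1/3)x_E.
At x_E = 3: x_B = 15.5 − (1/3)·3 = 14.5.

14.5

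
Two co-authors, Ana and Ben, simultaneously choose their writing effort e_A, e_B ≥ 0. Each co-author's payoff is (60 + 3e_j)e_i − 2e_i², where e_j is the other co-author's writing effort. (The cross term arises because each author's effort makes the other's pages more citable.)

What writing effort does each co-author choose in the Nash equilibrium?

Ana's payoff is (60 + 3e_B)e_A − 2e_A².
∂π/∂e_A = 60 + 3e_B − 4e_A = 0, so e_A = 15 + 0.75e_B.
Setting e_A = e_B in the reaction function: e_A = 15 + 0.75e_A, so e_A = 15 / 0.25 = 60.

60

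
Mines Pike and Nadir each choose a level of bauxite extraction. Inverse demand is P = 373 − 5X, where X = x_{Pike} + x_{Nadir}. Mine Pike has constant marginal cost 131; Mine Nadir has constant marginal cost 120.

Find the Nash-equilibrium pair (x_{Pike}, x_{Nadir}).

Mine Pike's profit: π = x_{Pike}(373 − 5(x_{Pike} + x_{Nadir})) − 131x_{Pike}.
∂π/∂x_{Pike} = 242 − 10x_{Pike} − 5x_{Nadir} = 0, so x_{Pike} = 24.2 − 0.5x_{Nadir}.
By the same steps for Nadir: x_{Nadir} = 25.3 − 0.5x_{Pike}.
Solving the two reaction functions simultaneously: (1 − (−0.5)(−0.5))x_{Pike} = 24.2 − 0.5·25.3, so 0.75x_{Pike} = 11.55 and x_{Pike} = 15.4.
Then x_{Nadir} = 25.3 − 0.5·15.4 = 17.6.

15.4, 17.6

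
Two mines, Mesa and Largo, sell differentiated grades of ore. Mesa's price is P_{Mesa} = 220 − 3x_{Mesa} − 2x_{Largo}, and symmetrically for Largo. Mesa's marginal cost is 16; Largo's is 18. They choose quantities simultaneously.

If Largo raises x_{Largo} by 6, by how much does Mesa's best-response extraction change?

-2

Mine Mesa's profit: π = x_{Mesa}(220 − 3x_{Mesa} − 2x_{Largo}) − 16x_{Mesa}.
∂π/∂x_{Mesa} = 204 − 6x_{Mesa} − 2x_{Largo} = 0 ⇒ x_{Mesa} = 34 − (1/3)x_{Largo}.
The reaction-function slope is −1/3, so a 6-unit rise in x_{Largo} moves x_{Mesa} by −1/3 × 6 = −2. Mesa's best response falls — the actions are strategic substitutes.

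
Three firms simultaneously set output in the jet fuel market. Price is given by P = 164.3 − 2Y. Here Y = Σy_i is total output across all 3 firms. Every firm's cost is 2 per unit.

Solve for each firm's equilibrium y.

A representative firm's profit is π_i = y_i(164.3 − 2Y) − 2y_i, with Y = y_i + Σ_{j≠i} y_j.
First-order condition: 162.3 − 4y_i − 2Σ_{j≠i} y_j = 0.
In a symmetric equilibrium every firm chooses the same y, so Σ_{j≠i} y_j = 2y. The condition becomes 162.3 − 8y = 0, giving y = 162.3/8 = 20.2875.

20.2875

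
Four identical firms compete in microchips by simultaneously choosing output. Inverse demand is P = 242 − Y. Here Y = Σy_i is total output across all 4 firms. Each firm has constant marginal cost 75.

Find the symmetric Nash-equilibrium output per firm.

A representative firm's profit is π_i = y_i(242 − Y) − 75y_i, with Y = y_i + Σ_{j≠i} y_j.
First-order condition: 167 − 2y_i − Σ_{j≠i} y_j = 0.
With identical firms, set every y_j = y: then 167 − 2y − 3y = 0, i.e. y = 167/5 = 33.4.

33.4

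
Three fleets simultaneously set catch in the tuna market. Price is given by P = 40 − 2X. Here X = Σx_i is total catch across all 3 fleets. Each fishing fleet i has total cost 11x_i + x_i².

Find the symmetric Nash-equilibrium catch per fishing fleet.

A representative fishing fleet's profit is π_i = x_i(40 − 2X) − 11x_i − x_i², with X = x_i + Σ_{j≠i} x_j.
First-order condition: 29 − 6x_i − 2Σ_{j≠i} x_j = 0.
In a symmetric equilibrium every fishing fleet chooses the same x, so Σ_{j≠i} x_j = 2x. The condition becomes 29 − 10x = 0, giving x = 29/10 = 2.9.

2.9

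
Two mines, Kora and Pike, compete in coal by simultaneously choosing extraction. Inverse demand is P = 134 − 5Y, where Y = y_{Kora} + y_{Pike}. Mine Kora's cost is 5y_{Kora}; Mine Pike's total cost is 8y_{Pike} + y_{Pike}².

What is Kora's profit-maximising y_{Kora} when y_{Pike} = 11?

7.4

Mine Kora's profit: π = y_{Kora}(134 − 5(y_{Kora} + y_{Pike})) − 5y_{Kora}.
∂π/∂y_{Kora} = 129 − 10y_{Kora} − 5y_{Pike} = 0, so y_{Kora} = 12.9 − 0.5y_{Pike}.
At y_{Pike} = 11: y_{Kora} = 12.9 − 0.5·11 = 7.4.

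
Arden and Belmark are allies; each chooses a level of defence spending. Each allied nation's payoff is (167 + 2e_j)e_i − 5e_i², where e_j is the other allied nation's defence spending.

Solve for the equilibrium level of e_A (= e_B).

Arden's payoff is (167 + 2e_B)e_A − 5e_A².
∂π/∂e_A = 167 + 2e_B − 10e_A = 0, so e_A = 16.7 + 0.2e_B.
Setting e_A = e_B in the reaction function: e_A = 16.7 + 0.2e_A, so e_A = 16.7 / 0.8 = 20.875.

20.875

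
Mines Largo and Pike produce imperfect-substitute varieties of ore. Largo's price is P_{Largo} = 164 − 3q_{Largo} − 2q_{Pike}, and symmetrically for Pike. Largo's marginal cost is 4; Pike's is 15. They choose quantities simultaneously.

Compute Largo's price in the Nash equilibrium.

66.0625

Mine Largo's profit: π = q_{Largo}(164 − 3q_{Largo} − 2q_{Pike}) − 4q_{Largo}.
∂π/∂q_{Largo} = 160 − 6q_{Largo} − 2q_{Pike} = 0 ⇒ q_{Largo} = 80/3 − (1/3)q_{Pike}.
Similarly q_{Pike} = 149/6 − (1/3)q_{Largo}.
Solving the two reaction functions simultaneously: (1 − (−1/3)(−1/3))q_{Largo} = 80/3 − (1/3)·(149/6), so (8/9)q_{Largo} = 331/18 and q_{Largo} = 20.6875.
Then q_{Pike} = 149/6 − (1/3)·20.6875 = 17.9375.
P_{Largo} = 164 − 3·20.6875 − 2·17.9375 = 66.0625.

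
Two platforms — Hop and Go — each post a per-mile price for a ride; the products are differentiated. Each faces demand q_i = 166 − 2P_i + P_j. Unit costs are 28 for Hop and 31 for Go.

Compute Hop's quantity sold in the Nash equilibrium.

92.8

Hop's profit: π = (P_{Hop} − 28)(166 − 2P_{Hop} + P_{Go}).
∂π/∂P_{Hop} = 222 − 4P_{Hop} + P_{Go} = 0 ⇒ P_{Hop} = 55.5 + 0.25P_{Go}.
Similarly P_{Go} = 57 + 0.25P_{Hop}.
Plugging P_{Go} into Hop's best response: P_{Hop} = 55.5 + 0.25(57 + 0.25P_{Hop}) ⇒ 0.9375P_{Hop} = 69.75, so P_{Hop} = 74.4.
Then P_{Go} = 57 + 0.25·74.4 = 75.6.
q_{Hop} = 166 − 2·74.4 + 75.6 = 92.8.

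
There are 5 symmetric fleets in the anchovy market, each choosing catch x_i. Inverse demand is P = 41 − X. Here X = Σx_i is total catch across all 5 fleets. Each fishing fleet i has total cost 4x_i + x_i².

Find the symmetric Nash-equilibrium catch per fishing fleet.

A representative fishing fleet's profit is π_i = x_i(41 − X) − 4x_i − x_i², with X = x_i + Σ_{j≠i} x_j.
First-order condition: 37 − 4x_i − Σ_{j≠i} x_j = 0.
Imposing symmetry (x_j = x for all j) turns Σ_{j≠i} x_j into 4x, so 37 = 8x and x = 4.625.

4.625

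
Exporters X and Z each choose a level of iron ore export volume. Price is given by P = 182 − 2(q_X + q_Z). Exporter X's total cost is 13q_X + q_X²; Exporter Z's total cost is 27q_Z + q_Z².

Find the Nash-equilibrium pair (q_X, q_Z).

Exporter X's profit: π = q_X(182 − 2(q_X + q_Z)) − 13q_X − q_X².
∂π/∂q_X = 169 − 6q_X − 2q_Z = 0, so q_X = 169/6 − (1/3)q_Z.
By the same steps for Z: q_Z = 155/6 − (1/3)q_X.
Solving the two reaction functions simultaneously: (1 − (−1/3)(−1/3))q_X = 169/6 − (1/3)·(155/6), so (8/9)q_X = 176/9 and q_X = 22.
Then q_Z = 155/6 − (1/3)·22 = 18.5.

22, 18.5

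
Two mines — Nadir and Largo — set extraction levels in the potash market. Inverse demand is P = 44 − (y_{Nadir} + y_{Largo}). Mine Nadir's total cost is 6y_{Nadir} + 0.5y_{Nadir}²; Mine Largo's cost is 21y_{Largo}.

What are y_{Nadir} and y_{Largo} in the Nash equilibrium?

10.6, 6.2

Mine Nadir's profit: π = y_{Nadir}(44 − (y_{Nadir} + y_{Largo})) − 6y_{Nadir} − 0.5y_{Nadir}².
∂π/∂y_{Nadir} = 38 − 3y_{Nadir} − y_{Largo} = 0, so y_{Nadir} = 38/3 − (1/3)y_{Largo}.
For Largo: ∂π/∂y_{Largo} = 23 − 2y_{Largo} − y_{Nadir} = 0 ⇒ y_{Largo} = 11.5 − 0.5y_{Nadir}.
Plugging y_{Largo} into Nadir's best response: y_{Nadir} = 38/3 − (1/3)(11.5 − 0.5y_{Nadir}) ⇒ (5/6)y_{Nadir} = 53/6, so y_{Nadir} = 10.6.
Then y_{Largo} = 11.5 − 0.5·10.6 = 6.2.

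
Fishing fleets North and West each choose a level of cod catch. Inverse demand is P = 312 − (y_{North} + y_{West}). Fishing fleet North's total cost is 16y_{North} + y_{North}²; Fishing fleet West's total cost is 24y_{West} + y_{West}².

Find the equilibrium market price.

Fishing fleet North's profit: π = y_{North}(312 − (y_{North} + y_{West})) − 16y_{North} − y_{North}².
∂π/∂y_{North} = 296 − 4y_{North} − y_{West} = 0, so y_{North} = 74 − 0.25y_{West}.
By the same steps for West: y_{West} = 72 − 0.25y_{North}.
Solving the two reaction functions simultaneously: (1 − (−0.25)(−0.25))y_{North} = 74 − 0.25·72, so 0.9375y_{North} = 56 and y_{North} = 896/15.
Then y_{West} = 72 − 0.25·(896/15) = 856/15.
Equilibrium price: P = 312 − 116.8 = 195.2.

195.2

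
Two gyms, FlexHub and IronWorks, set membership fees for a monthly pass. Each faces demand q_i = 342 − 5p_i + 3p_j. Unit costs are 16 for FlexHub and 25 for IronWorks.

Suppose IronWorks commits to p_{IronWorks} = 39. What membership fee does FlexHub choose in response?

53.9

FlexHub's profit: π = (p_{FlexHub} − 16)(342 − 5p_{FlexHub} + 3p_{IronWorks}).
∂π/∂p_{FlexHub} = 422 − 10p_{FlexHub} + 3p_{IronWorks} = 0 ⇒ p_{FlexHub} = 42.2 + 0.3p_{IronWorks}.
At p_{IronWorks} = 39: p_{FlexHub} = 42.2 + 0.3·39 = 53.9.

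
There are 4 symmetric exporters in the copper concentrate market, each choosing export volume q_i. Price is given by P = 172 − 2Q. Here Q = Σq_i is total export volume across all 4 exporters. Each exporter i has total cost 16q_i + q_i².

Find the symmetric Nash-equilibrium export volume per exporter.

A representative exporter's profit is π_i = q_i(172 − 2Q) − 16q_i − q_i², with Q = q_i + Σ_{j≠i} q_j.
First-order condition: 156 − 6q_i − 2Σ_{j≠i} q_j = 0.
In a symmetric equilibrium every exporter chooses the same q, so Σ_{j≠i} q_j = 3q. The condition becomes 156 − 12q = 0, giving q = 156/12 = 13.

13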